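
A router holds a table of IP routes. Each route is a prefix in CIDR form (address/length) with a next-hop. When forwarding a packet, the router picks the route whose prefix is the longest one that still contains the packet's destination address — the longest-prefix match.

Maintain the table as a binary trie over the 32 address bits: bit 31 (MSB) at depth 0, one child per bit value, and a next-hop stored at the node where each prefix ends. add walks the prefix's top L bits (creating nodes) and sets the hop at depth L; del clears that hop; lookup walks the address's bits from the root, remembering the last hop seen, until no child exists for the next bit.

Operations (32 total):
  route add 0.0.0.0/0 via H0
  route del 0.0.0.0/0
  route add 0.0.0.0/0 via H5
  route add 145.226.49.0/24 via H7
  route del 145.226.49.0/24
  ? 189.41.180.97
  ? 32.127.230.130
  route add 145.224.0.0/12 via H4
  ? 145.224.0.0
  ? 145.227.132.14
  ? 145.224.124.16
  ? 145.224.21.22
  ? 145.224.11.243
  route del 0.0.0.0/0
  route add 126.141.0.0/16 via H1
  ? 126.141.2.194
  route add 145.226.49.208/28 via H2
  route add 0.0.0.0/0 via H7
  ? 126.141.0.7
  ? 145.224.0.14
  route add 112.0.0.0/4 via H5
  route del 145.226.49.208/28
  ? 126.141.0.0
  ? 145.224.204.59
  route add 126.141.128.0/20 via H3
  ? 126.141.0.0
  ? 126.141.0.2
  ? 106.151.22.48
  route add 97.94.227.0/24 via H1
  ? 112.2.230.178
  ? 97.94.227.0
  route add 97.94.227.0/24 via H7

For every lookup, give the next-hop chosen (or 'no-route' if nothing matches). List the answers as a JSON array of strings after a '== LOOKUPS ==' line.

Apply in order:
  + 0.0.0.0/0 (H0) depth=0
  - 0.0.0.0/0 clear@0
  + 0.0.0.0/0 (H5) depth=0
  + 145.226.49.0/24 (H7) depth=24
  - 145.226.49.0/24 clear@24
  Q 189.41.180.97: descend 10 ; hops seen [H5] ; pick H5
  Q 32.127.230.130: descend ε ; hops seen [H5] ; pick H5
  + 145.224.0.0/12 (H4) depth=12
  Q 145.224.0.0: descend 10010001111000 ; hops seen [H5,H4] ; pick H4
  Q 145.227.132.14: descend 100100011110001 ; hops seen [H5,H4] ; pick H4
  Q 145.224.124.16: descend 10010001111000 ; hops seen [H5,H4] ; pick H4
  Q 145.224.21.22: descend 10010001111000 ; hops seen [H5,H4] ; pick H4
  Q 145.224.11.243: descend 10010001111000 ; hops seen [H5,H4] ; pick H4
  - 0.0.0.0/0 clear@0
  + 126.141.0.0/16 (H1) depth=16
  Q 126.141.2.194: descend 0111111010001101 ; hops seen [H1] ; pick H1
  + 145.226.49.208/28 (H2) depth=28
  + 0.0.0.0/0 (H7) depth=0
  Q 126.141.0.7: descend 0111111010001101 ; hops seen [H7,H1] ; pick H1
  Q 145.224.0.14: descend 10010001111000 ; hops seen [H7,H4] ; pick H4
  + 112.0.0.0/4 (H5) depth=4
  - 145.226.49.208/28 clear@28
  Q 126.141.0.0: descend 0111111010001101 ; hops seen [H7,H5,H1] ; pick H1
  Q 145.224.204.59: descend 10010001111000 ; hops seen [H7,H4] ; pick H4
  + 126.141.128.0/20 (H3) depth=20
  Q 126.141.0.0: descend 0111111010001101 ; hops seen [H7,H5,H1] ; pick H1
  Q 126.141.0.2: descend 0111111010001101 ; hops seen [H7,H5,H1] ; pick H1
  Q 106.151.22.48: descend 011 ; hops seen [H7] ; pick H7
  + 97.94.227.0/24 (H1) depth=24
  Q 112.2.230.178: descend 0111 ; hops seen [H7,H5] ; pick H5
  Q 97.94.227.0: descend 011000010101111011100011 ; hops seen [H7,H1] ; pick H1
  + 97.94.227.0/24 (H7) depth=24

== LOOKUPS ==
["H5","H5","H4","H4","H4","H4","H4","H1","H1","H4","H1","H4","H1","H1","H7","H5","H1"]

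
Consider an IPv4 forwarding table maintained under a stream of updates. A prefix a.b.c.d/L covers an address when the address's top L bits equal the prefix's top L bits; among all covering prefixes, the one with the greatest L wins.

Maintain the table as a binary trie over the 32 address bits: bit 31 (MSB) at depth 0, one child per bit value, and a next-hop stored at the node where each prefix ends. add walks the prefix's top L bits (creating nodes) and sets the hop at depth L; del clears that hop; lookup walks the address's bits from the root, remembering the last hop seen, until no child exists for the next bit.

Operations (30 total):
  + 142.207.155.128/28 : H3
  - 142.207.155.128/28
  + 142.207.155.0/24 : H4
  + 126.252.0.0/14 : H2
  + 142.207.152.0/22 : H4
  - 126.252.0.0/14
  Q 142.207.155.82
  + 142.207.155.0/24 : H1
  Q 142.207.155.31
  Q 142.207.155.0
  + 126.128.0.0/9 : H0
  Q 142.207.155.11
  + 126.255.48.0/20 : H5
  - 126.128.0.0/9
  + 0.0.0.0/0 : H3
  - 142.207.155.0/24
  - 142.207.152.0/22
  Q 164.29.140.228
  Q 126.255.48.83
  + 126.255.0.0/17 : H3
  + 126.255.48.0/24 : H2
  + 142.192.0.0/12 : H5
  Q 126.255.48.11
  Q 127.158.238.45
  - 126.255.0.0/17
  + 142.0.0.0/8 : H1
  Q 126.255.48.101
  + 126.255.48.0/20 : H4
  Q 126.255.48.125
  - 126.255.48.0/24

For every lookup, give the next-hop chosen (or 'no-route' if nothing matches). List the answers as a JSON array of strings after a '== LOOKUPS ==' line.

Trace:
  add 142.207.155.128/28 -> H3 at depth 28
  - 142.207.155.128/28 clear@28
  add 142.207.155.0/24 -> H4 at depth 24
  add 126.252.0.0/14 -> H2 at depth 14
  add 142.207.152.0/22 -> H4 at depth 22
  - 126.252.0.0/14 clear@14
  ? 142.207.155.82  path d0:-→d1:-→d2:-→d3:-→d4:-→d5:-→d6:-→d7:-→d8:-→d9:-→d10:-→d11:-→d12:-→d13:-→d14:-→d15:-→d16:-→d17:-→d18:-→d19:-→d20:-→d21:-→d22:H4→d23:-→d24:H4  best=H4
  add 142.207.155.0/24 -> H1 at depth 24
  ? 142.207.155.31  path d0:-→d1:-→d2:-→d3:-→d4:-→d5:-→d6:-→d7:-→d8:-→d9:-→d10:-→d11:-→d12:-→d13:-→d14:-→d15:-→d16:-→d17:-→d18:-→d19:-→d20:-→d21:-→d22:H4→d23:-→d24:H1  best=H1
  ? 142.207.155.0  path d0:-→d1:-→d2:-→d3:-→d4:-→d5:-→d6:-→d7:-→d8:-→d9:-→d10:-→d11:-→d12:-→d13:-→d14:-→d15:-→d16:-→d17:-→d18:-→d19:-→d20:-→d21:-→d22:H4→d23:-→d24:H1  best=H1
  add 126.128.0.0/9 -> H0 at depth 9
  ? 142.207.155.11  path d0:-→d1:-→d2:-→d3:-→d4:-→d5:-→d6:-→d7:-→d8:-→d9:-→d10:-→d11:-→d12:-→d13:-→d14:-→d15:-→d16:-→d17:-→d18:-→d19:-→d20:-→d21:-→d22:H4→d23:-→d24:H1  best=H1
  add 126.255.48.0/20 -> H5 at depth 20
  - 126.128.0.0/9 clear@9
  add 0.0.0.0/0 -> H3 at depth 0
  - 142.207.155.0/24 clear@24
  - 142.207.152.0/22 clear@22
  ? 164.29.140.228  path d0:H3→d1:-→d2:-  best=H3
  ? 126.255.48.83  path d0:H3→d1:-→d2:-→d3:-→d4:-→d5:-→d6:-→d7:-→d8:-→d9:-→d10:-→d11:-→d12:-→d13:-→d14:-→d15:-→d16:-→d17:-→d18:-→d19:-→d20:H5  best=H5
  add 126.255.0.0/17 -> H3 at depth 17
  add 126.255.48.0/24 -> H2 at depth 24
  add 142.192.0.0/12 -> H5 at depth 12
  ? 126.255.48.11  path d0:H3→d1:-→d2:-→d3:-→d4:-→d5:-→d6:-→d7:-→d8:-→d9:-→d10:-→d11:-→d12:-→d13:-→d14:-→d15:-→d16:-→d17:H3→d18:-→d19:-→d20:H5→d21:-→d22:-→d23:-→d24:H2  best=H2
  ? 127.158.238.45  path d0:H3→d1:-→d2:-→d3:-→d4:-→d5:-→d6:-→d7:-  best=H3
  - 126.255.0.0/17 clear@17
  add 142.0.0.0/8 -> H1 at depth 8
  ? 126.255.48.101  path d0:H3→d1:-→d2:-→d3:-→d4:-→d5:-→d6:-→d7:-→d8:-→d9:-→d10:-→d11:-→d12:-→d13:-→d14:-→d15:-→d16:-→d17:-→d18:-→d19:-→d20:H5→d21:-→d22:-→d23:-→d24:H2  best=H2
  add 126.255.48.0/20 -> H4 at depth 20
  ? 126.255.48.125  path d0:H3→d1:-→d2:-→d3:-→d4:-→d5:-→d6:-→d7:-→d8:-→d9:-→d10:-→d11:-→d12:-→d13:-→d14:-→d15:-→d16:-→d17:-→d18:-→d19:-→d20:H4→d21:-→d22:-→d23:-→d24:H2  best=H2
  - 126.255.48.0/24 clear@24

== LOOKUPS ==
["H4","H1","H1","H1","H3","H5","H2","H3","H2","H2"]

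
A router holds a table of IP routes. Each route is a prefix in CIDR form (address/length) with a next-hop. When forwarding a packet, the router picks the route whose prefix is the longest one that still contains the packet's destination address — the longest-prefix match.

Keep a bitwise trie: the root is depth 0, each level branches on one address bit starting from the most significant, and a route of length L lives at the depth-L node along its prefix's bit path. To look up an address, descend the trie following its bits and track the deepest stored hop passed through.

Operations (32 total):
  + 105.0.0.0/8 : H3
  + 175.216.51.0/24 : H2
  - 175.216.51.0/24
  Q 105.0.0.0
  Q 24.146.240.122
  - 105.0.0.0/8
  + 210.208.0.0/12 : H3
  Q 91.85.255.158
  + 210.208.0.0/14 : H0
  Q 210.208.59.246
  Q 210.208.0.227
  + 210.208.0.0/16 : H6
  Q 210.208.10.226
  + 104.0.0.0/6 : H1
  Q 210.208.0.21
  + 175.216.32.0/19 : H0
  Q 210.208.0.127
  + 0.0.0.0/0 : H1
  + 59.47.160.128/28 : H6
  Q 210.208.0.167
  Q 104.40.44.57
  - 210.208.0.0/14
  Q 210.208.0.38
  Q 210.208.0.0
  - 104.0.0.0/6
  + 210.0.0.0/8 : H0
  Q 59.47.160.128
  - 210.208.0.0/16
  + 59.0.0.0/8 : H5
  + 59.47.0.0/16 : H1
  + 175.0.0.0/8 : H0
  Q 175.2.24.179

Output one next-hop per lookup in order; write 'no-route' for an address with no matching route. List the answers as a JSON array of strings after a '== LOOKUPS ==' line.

Process each operation:
  add 105.0.0.0/8 -> H3 at depth 8
  add 175.216.51.0/24 -> H2 at depth 24
  del 175.216.51.0/24 (clear depth 24)
  lookup 105.0.0.0: bits 01101001 walk d0:-→d1:-→d2:-→d3:-→d4:-→d5:-→d6:-→d7:-→d8:H3 -> H3
  lookup 24.146.240.122: bits 0 walk d0:-→d1:- -> no-route
  del 105.0.0.0/8 (clear depth 8)
  add 210.208.0.0/12 -> H3 at depth 12
  lookup 91.85.255.158: bits 01 walk d0:-→d1:-→d2:- -> no-route
  add 210.208.0.0/14 -> H0 at depth 14
  lookup 210.208.59.246: bits 11010010110100 walk d0:-→d1:-→d2:-→d3:-→d4:-→d5:-→d6:-→d7:-→d8:-→d9:-→d10:-→d11:-→d12:H3→d13:-→d14:H0 -> H0
  lookup 210.208.0.227: bits 11010010110100 walk d0:-→d1:-→d2:-→d3:-→d4:-→d5:-→d6:-→d7:-→d8:-→d9:-→d10:-→d11:-→d12:H3→d13:-→d14:H0 -> H0
  add 210.208.0.0/16 -> H6 at depth 16
  lookup 210.208.10.226: bits 1101001011010000 walk d0:-→d1:-→d2:-→d3:-→d4:-→d5:-→d6:-→d7:-→d8:-→d9:-→d10:-→d11:-→d12:H3→d13:-→d14:H0→d15:-→d16:H6 -> H6
  add 104.0.0.0/6 -> H1 at depth 6
  lookup 210.208.0.21: bits 1101001011010000 walk d0:-→d1:-→d2:-→d3:-→d4:-→d5:-→d6:-→d7:-→d8:-→d9:-→d10:-→d11:-→d12:H3→d13:-→d14:H0→d15:-→d16:H6 -> H6
  add 175.216.32.0/19 -> H0 at depth 19
  lookup 210.208.0.127: bits 1101001011010000 walk d0:-→d1:-→d2:-→d3:-→d4:-→d5:-→d6:-→d7:-→d8:-→d9:-→d10:-→d11:-→d12:H3→d13:-→d14:H0→d15:-→d16:H6 -> H6
  add 0.0.0.0/0 -> H1 at depth 0
  add 59.47.160.128/28 -> H6 at depth 28
  lookup 210.208.0.167: bits 1101001011010000 walk d0:H1→d1:-→d2:-→d3:-→d4:-→d5:-→d6:-→d7:-→d8:-→d9:-→d10:-→d11:-→d12:H3→d13:-→d14:H0→d15:-→d16:H6 -> H6
  lookup 104.40.44.57: bits 0110100 walk d0:H1→d1:-→d2:-→d3:-→d4:-→d5:-→d6:H1→d7:- -> H1
  del 210.208.0.0/14 (clear depth 14)
  lookup 210.208.0.38: bits 1101001011010000 walk d0:H1→d1:-→d2:-→d3:-→d4:-→d5:-→d6:-→d7:-→d8:-→d9:-→d10:-→d11:-→d12:H3→d13:-→d14:-→d15:-→d16:H6 -> H6
  lookup 210.208.0.0: bits 1101001011010000 walk d0:H1→d1:-→d2:-→d3:-→d4:-→d5:-→d6:-→d7:-→d8:-→d9:-→d10:-→d11:-→d12:H3→d13:-→d14:-→d15:-→d16:H6 -> H6
  del 104.0.0.0/6 (clear depth 6)
  add 210.0.0.0/8 -> H0 at depth 8
  lookup 59.47.160.128: bits 0011101100101111101000001000 walk d0:H1→d1:-→d2:-→d3:-→d4:-→d5:-→d6:-→d7:-→d8:-→d9:-→d10:-→d11:-→d12:-→d13:-→d14:-→d15:-→d16:-→d17:-→d18:-→d19:-→d20:-→d21:-→d22:-→d23:-→d24:-→d25:-→d26:-→d27:-→d28:H6 -> H6
  del 210.208.0.0/16 (clear depth 16)
  add 59.0.0.0/8 -> H5 at depth 8
  add 59.47.0.0/16 -> H1 at depth 16
  add 175.0.0.0/8 -> H0 at depth 8
  lookup 175.2.24.179: bits 10101111 walk d0:H1→d1:-→d2:-→d3:-→d4:-→d5:-→d6:-→d7:-→d8:H0 -> H0

== LOOKUPS ==
["H3","no-route","no-route","H0","H0","H6","H6","H6","H6","H1","H6","H6","H6","H0"]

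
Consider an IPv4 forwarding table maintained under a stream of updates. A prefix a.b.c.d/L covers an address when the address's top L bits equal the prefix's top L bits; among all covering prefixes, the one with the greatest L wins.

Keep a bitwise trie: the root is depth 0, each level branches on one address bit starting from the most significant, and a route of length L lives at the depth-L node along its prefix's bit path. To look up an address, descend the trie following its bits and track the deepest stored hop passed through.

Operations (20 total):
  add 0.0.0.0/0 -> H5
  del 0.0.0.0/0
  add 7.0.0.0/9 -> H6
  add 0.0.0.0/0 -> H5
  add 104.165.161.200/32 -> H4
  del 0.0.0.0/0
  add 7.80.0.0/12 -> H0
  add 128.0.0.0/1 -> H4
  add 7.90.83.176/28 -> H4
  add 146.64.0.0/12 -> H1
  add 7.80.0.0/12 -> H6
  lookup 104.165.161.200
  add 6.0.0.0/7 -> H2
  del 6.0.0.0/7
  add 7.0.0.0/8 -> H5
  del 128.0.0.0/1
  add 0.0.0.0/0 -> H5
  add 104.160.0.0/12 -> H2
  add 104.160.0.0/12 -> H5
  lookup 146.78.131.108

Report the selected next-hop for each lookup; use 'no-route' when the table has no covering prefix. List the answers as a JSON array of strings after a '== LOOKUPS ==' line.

Trace:
  + 0.0.0.0/0 (H5) depth=0
  - 0.0.0.0/0 clear@0
  + 7.0.0.0/9 (H6) depth=9
  + 0.0.0.0/0 (H5) depth=0
  + 104.165.161.200/32 (H4) depth=32
  - 0.0.0.0/0 clear@0
  + 7.80.0.0/12 (H0) depth=12
  + 128.0.0.0/1 (H4) depth=1
  + 7.90.83.176/28 (H4) depth=28
  + 146.64.0.0/12 (H1) depth=12
  + 7.80.0.0/12 (H6) depth=12
  ? 104.165.161.200  path d0:-→d1:-→d2:-→d3:-→d4:-→d5:-→d6:-→d7:-→d8:-→d9:-→d10:-→d11:-→d12:-→d13:-→d14:-→d15:-→d16:-→d17:-→d18:-→d19:-→d20:-→d21:-→d22:-→d23:-→d24:-→d25:-→d26:-→d27:-→d28:-→d29:-→d30:-→d31:-→d32:H4  best=H4
  + 6.0.0.0/7 (H2) depth=7
  - 6.0.0.0/7 clear@7
  + 7.0.0.0/8 (H5) depth=8
  - 128.0.0.0/1 clear@1
  + 0.0.0.0/0 (H5) depth=0
  + 104.160.0.0/12 (H2) depth=12
  + 104.160.0.0/12 (H5) depth=12
  ? 146.78.131.108  path d0:H5→d1:-→d2:-→d3:-→d4:-→d5:-→d6:-→d7:-→d8:-→d9:-→d10:-→d11:-→d12:H1  best=H1

== LOOKUPS ==
["H4","H1"]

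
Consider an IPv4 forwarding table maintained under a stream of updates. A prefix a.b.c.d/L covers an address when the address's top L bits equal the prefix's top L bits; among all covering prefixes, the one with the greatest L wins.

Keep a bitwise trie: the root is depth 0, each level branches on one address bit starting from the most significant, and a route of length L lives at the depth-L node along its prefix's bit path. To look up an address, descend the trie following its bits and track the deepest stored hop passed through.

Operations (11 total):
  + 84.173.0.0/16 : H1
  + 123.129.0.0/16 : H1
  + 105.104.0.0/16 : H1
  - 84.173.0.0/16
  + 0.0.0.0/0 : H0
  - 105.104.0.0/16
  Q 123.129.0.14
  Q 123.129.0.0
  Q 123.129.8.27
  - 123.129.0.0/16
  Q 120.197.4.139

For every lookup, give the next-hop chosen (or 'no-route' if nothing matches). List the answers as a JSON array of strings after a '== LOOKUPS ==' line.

Trace:
  add 84.173.0.0/16 -> H1 at depth 16
  add 123.129.0.0/16 -> H1 at depth 16
  add 105.104.0.0/16 -> H1 at depth 16
  del 84.173.0.0/16 (clear depth 16)
  add 0.0.0.0/0 -> H0 at depth 0
  del 105.104.0.0/16 (clear depth 16)
  ? 123.129.0.14  path d0:H0→d1:-→d2:-→d3:-→d4:-→d5:-→d6:-→d7:-→d8:-→d9:-→d10:-→d11:-→d12:-→d13:-→d14:-→d15:-→d16:H1  best=H1
  ? 123.129.0.0  path d0:H0→d1:-→d2:-→d3:-→d4:-→d5:-→d6:-→d7:-→d8:-→d9:-→d10:-→d11:-→d12:-→d13:-→d14:-→d15:-→d16:H1  best=H1
  ? 123.129.8.27  path d0:H0→d1:-→d2:-→d3:-→d4:-→d5:-→d6:-→d7:-→d8:-→d9:-→d10:-→d11:-→d12:-→d13:-→d14:-→d15:-→d16:H1  best=H1
  del 123.129.0.0/16 (clear depth 16)
  ? 120.197.4.139  path d0:H0→d1:-→d2:-→d3:-→d4:-→d5:-→d6:-  best=H0

== LOOKUPS ==
["H1","H1","H1","H0"]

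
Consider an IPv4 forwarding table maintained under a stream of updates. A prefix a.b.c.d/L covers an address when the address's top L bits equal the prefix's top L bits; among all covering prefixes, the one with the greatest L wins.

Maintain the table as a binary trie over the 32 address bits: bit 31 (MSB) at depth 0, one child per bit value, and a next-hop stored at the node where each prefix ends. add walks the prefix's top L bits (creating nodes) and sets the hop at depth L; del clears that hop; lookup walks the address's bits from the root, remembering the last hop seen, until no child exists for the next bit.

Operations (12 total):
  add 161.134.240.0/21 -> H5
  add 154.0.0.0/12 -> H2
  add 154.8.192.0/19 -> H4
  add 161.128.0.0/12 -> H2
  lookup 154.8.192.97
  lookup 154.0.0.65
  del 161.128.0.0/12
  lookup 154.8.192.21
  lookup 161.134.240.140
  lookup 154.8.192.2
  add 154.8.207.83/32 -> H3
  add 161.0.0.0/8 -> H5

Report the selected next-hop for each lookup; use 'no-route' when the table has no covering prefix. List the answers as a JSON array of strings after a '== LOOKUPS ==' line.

Apply in order:
  add 161.134.240.0/21 -> H5 at depth 21
  add 154.0.0.0/12 -> H2 at depth 12
  add 154.8.192.0/19 -> H4 at depth 19
  add 161.128.0.0/12 -> H2 at depth 12
  ? 154.8.192.97  path d0:-→d1:-→d2:-→d3:-→d4:-→d5:-→d6:-→d7:-→d8:-→d9:-→d10:-→d11:-→d12:H2→d13:-→d14:-→d15:-→d16:-→d17:-→d18:-→d19:H4  best=H4
  ? 154.0.0.65  path d0:-→d1:-→d2:-→d3:-→d4:-→d5:-→d6:-→d7:-→d8:-→d9:-→d10:-→d11:-→d12:H2  best=H2
  - 161.128.0.0/12 clear@12
  ? 154.8.192.21  path d0:-→d1:-→d2:-→d3:-→d4:-→d5:-→d6:-→d7:-→d8:-→d9:-→d10:-→d11:-→d12:H2→d13:-→d14:-→d15:-→d16:-→d17:-→d18:-→d19:H4  best=H4
  ? 161.134.240.140  path d0:-→d1:-→d2:-→d3:-→d4:-→d5:-→d6:-→d7:-→d8:-→d9:-→d10:-→d11:-→d12:-→d13:-→d14:-→d15:-→d16:-→d17:-→d18:-→d19:-→d20:-→d21:H5  best=H5
  ? 154.8.192.2  path d0:-→d1:-→d2:-→d3:-→d4:-→d5:-→d6:-→d7:-→d8:-→d9:-→d10:-→d11:-→d12:H2→d13:-→d14:-→d15:-→d16:-→d17:-→d18:-→d19:H4  best=H4
  add 154.8.207.83/32 -> H3 at depth 32
  add 161.0.0.0/8 -> H5 at depth 8

== LOOKUPS ==
["H4","H2","H4","H5","H4"]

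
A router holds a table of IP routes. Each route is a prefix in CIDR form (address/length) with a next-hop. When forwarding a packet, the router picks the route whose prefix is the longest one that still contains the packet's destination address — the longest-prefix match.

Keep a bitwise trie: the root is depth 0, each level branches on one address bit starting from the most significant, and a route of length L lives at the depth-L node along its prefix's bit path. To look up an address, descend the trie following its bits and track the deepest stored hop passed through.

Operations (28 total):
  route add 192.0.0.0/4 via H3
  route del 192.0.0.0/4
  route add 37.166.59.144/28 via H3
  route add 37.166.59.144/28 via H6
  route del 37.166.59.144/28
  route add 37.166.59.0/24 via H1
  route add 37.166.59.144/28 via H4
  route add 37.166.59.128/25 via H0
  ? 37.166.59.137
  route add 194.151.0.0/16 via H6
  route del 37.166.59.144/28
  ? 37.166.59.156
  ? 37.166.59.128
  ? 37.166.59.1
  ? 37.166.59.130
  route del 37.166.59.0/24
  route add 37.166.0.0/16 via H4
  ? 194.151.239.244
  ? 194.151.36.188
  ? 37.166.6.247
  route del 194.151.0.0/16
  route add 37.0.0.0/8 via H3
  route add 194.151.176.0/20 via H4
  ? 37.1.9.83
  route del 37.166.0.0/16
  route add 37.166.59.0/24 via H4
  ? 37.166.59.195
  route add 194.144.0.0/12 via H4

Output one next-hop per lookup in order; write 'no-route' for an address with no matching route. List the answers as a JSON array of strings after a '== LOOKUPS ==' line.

Apply in order:
  + 192.0.0.0/4 (H3) depth=4
  del 192.0.0.0/4 (clear depth 4)
  + 37.166.59.144/28 (H3) depth=28
  + 37.166.59.144/28 (H6) depth=28
  del 37.166.59.144/28 (clear depth 28)
  + 37.166.59.0/24 (H1) depth=24
  + 37.166.59.144/28 (H4) depth=28
  + 37.166.59.128/25 (H0) depth=25
  lookup 37.166.59.137: bits 001001011010011000111011100 walk d0:-→d1:-→d2:-→d3:-→d4:-→d5:-→d6:-→d7:-→d8:-→d9:-→d10:-→d11:-→d12:-→d13:-→d14:-→d15:-→d16:-→d17:-→d18:-→d19:-→d20:-→d21:-→d22:-→d23:-→d24:H1→d25:H0→d26:-→d27:- -> H0
  + 194.151.0.0/16 (H6) depth=16
  del 37.166.59.144/28 (clear depth 28)
  lookup 37.166.59.156: bits 0010010110100110001110111001 walk d0:-→d1:-→d2:-→d3:-→d4:-→d5:-→d6:-→d7:-→d8:-→d9:-→d10:-→d11:-→d12:-→d13:-→d14:-→d15:-→d16:-→d17:-→d18:-→d19:-→d20:-→d21:-→d22:-→d23:-→d24:H1→d25:H0→d26:-→d27:-→d28:- -> H0
  lookup 37.166.59.128: bits 001001011010011000111011100 walk d0:-→d1:-→d2:-→d3:-→d4:-→d5:-→d6:-→d7:-→d8:-→d9:-→d10:-→d11:-→d12:-→d13:-→d14:-→d15:-→d16:-→d17:-→d18:-→d19:-→d20:-→d21:-→d22:-→d23:-→d24:H1→d25:H0→d26:-→d27:- -> H0
  lookup 37.166.59.1: bits 001001011010011000111011 walk d0:-→d1:-→d2:-→d3:-→d4:-→d5:-→d6:-→d7:-→d8:-→d9:-→d10:-→d11:-→d12:-→d13:-→d14:-→d15:-→d16:-→d17:-→d18:-→d19:-→d20:-→d21:-→d22:-→d23:-→d24:H1 -> H1
  lookup 37.166.59.130: bits 001001011010011000111011100 walk d0:-→d1:-→d2:-→d3:-→d4:-→d5:-→d6:-→d7:-→d8:-→d9:-→d10:-→d11:-→d12:-→d13:-→d14:-→d15:-→d16:-→d17:-→d18:-→d19:-→d20:-→d21:-→d22:-→d23:-→d24:H1→d25:H0→d26:-→d27:- -> H0
  del 37.166.59.0/24 (clear depth 24)
  + 37.166.0.0/16 (H4) depth=16
  lookup 194.151.239.244: bits 1100001010010111 walk d0:-→d1:-→d2:-→d3:-→d4:-→d5:-→d6:-→d7:-→d8:-→d9:-→d10:-→d11:-→d12:-→d13:-→d14:-→d15:-→d16:H6 -> H6
  lookup 194.151.36.188: bits 1100001010010111 walk d0:-→d1:-→d2:-→d3:-→d4:-→d5:-→d6:-→d7:-→d8:-→d9:-→d10:-→d11:-→d12:-→d13:-→d14:-→d15:-→d16:H6 -> H6
  lookup 37.166.6.247: bits 001001011010011000 walk d0:-→d1:-→d2:-→d3:-→d4:-→d5:-→d6:-→d7:-→d8:-→d9:-→d10:-→d11:-→d12:-→d13:-→d14:-→d15:-→d16:H4→d17:-→d18:- -> H4
  del 194.151.0.0/16 (clear depth 16)
  + 37.0.0.0/8 (H3) depth=8
  + 194.151.176.0/20 (H4) depth=20
  lookup 37.1.9.83: bits 00100101 walk d0:-→d1:-→d2:-→d3:-→d4:-→d5:-→d6:-→d7:-→d8:H3 -> H3
  del 37.166.0.0/16 (clear depth 16)
  + 37.166.59.0/24 (H4) depth=24
  lookup 37.166.59.195: bits 0010010110100110001110111 walk d0:-→d1:-→d2:-→d3:-→d4:-→d5:-→d6:-→d7:-→d8:H3→d9:-→d10:-→d11:-→d12:-→d13:-→d14:-→d15:-→d16:-→d17:-→d18:-→d19:-→d20:-→d21:-→d22:-→d23:-→d24:H4→d25:H0 -> H0
  + 194.144.0.0/12 (H4) depth=12

== LOOKUPS ==
["H0","H0","H0","H1","H0","H6","H6","H4","H3","H0"]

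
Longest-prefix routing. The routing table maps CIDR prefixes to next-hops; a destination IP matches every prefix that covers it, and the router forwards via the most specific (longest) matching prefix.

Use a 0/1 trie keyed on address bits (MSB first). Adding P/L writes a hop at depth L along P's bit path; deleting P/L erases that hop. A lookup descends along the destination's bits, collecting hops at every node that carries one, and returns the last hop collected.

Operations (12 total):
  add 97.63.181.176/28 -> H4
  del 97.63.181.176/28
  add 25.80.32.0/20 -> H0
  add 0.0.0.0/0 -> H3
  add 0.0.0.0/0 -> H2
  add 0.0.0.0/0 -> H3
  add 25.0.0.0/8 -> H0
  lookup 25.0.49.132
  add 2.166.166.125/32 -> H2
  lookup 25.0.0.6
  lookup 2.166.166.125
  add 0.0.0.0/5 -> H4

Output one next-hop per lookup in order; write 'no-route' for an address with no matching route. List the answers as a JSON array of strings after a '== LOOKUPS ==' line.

Apply in order:
  add 97.63.181.176/28 -> H4 at depth 28
  - 97.63.181.176/28 clear@28
  add 25.80.32.0/20 -> H0 at depth 20
  add 0.0.0.0/0 -> H3 at depth 0
  add 0.0.0.0/0 -> H2 at depth 0
  add 0.0.0.0/0 -> H3 at depth 0
  add 25.0.0.0/8 -> H0 at depth 8
  ? 25.0.49.132  path d0:H3→d1:-→d2:-→d3:-→d4:-→d5:-→d6:-→d7:-→d8:H0→d9:-  best=H0
  add 2.166.166.125/32 -> H2 at depth 32
  ? 25.0.0.6  path d0:H3→d1:-→d2:-→d3:-→d4:-→d5:-→d6:-→d7:-→d8:H0→d9:-  best=H0
  ? 2.166.166.125  path d0:H3→d1:-→d2:-→d3:-→d4:-→d5:-→d6:-→d7:-→d8:-→d9:-→d10:-→d11:-→d12:-→d13:-→d14:-→d15:-→d16:-→d17:-→d18:-→d19:-→d20:-→d21:-→d22:-→d23:-→d24:-→d25:-→d26:-→d27:-→d28:-→d29:-→d30:-→d31:-→d32:H2  best=H2
  add 0.0.0.0/5 -> H4 at depth 5

== LOOKUPS ==
["H0","H0","H2"]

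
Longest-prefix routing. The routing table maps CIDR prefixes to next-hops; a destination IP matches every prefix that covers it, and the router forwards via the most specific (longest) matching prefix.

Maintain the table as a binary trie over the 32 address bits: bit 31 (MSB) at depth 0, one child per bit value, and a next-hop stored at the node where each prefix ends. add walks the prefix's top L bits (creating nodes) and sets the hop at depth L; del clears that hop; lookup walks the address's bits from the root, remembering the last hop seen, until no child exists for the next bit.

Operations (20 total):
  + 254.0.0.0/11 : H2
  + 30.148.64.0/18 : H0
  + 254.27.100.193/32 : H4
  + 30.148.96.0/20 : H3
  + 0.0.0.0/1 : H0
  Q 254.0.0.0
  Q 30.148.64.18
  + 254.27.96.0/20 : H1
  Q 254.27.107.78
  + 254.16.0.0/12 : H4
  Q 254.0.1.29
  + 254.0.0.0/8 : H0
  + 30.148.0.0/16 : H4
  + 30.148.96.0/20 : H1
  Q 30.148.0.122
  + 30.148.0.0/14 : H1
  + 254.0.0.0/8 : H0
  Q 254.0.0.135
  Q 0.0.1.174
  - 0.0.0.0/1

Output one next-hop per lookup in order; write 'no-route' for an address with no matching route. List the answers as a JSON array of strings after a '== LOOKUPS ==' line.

Apply in order:
  add 254.0.0.0/11 -> H2 at depth 11
  add 30.148.64.0/18 -> H0 at depth 18
  add 254.27.100.193/32 -> H4 at depth 32
  add 30.148.96.0/20 -> H3 at depth 20
  add 0.0.0.0/1 -> H0 at depth 1
  Q 254.0.0.0: descend 11111110000 ; hops seen [H2] ; pick H2
  Q 30.148.64.18: descend 000111101001010001 ; hops seen [H0,H0] ; pick H0
  add 254.27.96.0/20 -> H1 at depth 20
  Q 254.27.107.78: descend 11111110000110110110 ; hops seen [H2,H1] ; pick H1
  add 254.16.0.0/12 -> H4 at depth 12
  Q 254.0.1.29: descend 11111110000 ; hops seen [H2] ; pick H2
  add 254.0.0.0/8 -> H0 at depth 8
  add 30.148.0.0/16 -> H4 at depth 16
  add 30.148.96.0/20 -> H1 at depth 20
  Q 30.148.0.122: descend 00011110100101000 ; hops seen [H0,H4] ; pick H4
  add 30.148.0.0/14 -> H1 at depth 14
  add 254.0.0.0/8 -> H0 at depth 8
  Q 254.0.0.135: descend 11111110000 ; hops seen [H0,H2] ; pick H2
  Q 0.0.1.174: descend 000 ; hops seen [H0] ; pick H0
  - 0.0.0.0/1 clear@1

== LOOKUPS ==
["H2","H0","H1","H2","H4","H2","H0"]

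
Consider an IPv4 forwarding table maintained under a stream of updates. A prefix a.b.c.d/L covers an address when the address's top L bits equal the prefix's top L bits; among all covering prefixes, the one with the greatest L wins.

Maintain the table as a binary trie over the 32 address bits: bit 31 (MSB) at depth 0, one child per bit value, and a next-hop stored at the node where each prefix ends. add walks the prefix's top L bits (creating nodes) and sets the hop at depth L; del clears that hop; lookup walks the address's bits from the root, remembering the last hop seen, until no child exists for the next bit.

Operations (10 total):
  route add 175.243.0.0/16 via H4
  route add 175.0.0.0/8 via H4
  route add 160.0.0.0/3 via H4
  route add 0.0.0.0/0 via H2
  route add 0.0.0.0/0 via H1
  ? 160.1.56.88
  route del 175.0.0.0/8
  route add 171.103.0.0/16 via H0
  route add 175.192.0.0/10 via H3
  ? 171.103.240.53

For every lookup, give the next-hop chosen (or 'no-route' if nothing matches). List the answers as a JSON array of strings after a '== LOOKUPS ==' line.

Trace:
  add 175.243.0.0/16 -> H4 at depth 16
  add 175.0.0.0/8 -> H4 at depth 8
  add 160.0.0.0/3 -> H4 at depth 3
  add 0.0.0.0/0 -> H2 at depth 0
  add 0.0.0.0/0 -> H1 at depth 0
  ? 160.1.56.88  path d0:H1→d1:-→d2:-→d3:H4→d4:-  best=H4
  - 175.0.0.0/8 clear@8
  add 171.103.0.0/16 -> H0 at depth 16
  add 175.192.0.0/10 -> H3 at depth 10
  ? 171.103.240.53  path d0:H1→d1:-→d2:-→d3:H4→d4:-→d5:-→d6:-→d7:-→d8:-→d9:-→d10:-→d11:-→d12:-→d13:-→d14:-→d15:-→d16:H0  best=H0

== LOOKUPS ==
["H4","H0"]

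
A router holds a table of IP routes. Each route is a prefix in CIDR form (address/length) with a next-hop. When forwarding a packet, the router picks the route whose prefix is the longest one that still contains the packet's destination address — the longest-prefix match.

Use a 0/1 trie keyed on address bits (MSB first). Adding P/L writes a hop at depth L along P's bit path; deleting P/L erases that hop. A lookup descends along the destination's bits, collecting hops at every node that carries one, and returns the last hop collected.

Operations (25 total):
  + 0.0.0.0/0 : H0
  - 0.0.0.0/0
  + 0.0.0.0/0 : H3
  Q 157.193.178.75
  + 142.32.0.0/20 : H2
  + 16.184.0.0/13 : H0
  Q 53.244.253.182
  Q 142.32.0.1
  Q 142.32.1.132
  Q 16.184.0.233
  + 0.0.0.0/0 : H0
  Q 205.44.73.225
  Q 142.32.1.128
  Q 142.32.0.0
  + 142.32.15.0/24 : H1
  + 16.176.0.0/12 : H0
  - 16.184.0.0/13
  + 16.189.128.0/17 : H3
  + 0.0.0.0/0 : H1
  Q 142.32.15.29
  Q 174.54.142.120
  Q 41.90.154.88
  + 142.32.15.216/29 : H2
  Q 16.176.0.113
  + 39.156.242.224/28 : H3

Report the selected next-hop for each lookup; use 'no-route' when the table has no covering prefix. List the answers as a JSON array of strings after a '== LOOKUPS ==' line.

Process each operation:
  add 0.0.0.0/0 -> H0 at depth 0
  - 0.0.0.0/0 clear@0
  add 0.0.0.0/0 -> H3 at depth 0
  ? 157.193.178.75  path d0:H3  best=H3
  add 142.32.0.0/20 -> H2 at depth 20
  add 16.184.0.0/13 -> H0 at depth 13
  ? 53.244.253.182  path d0:H3→d1:-→d2:-  best=H3
  ? 142.32.0.1  path d0:H3→d1:-→d2:-→d3:-→d4:-→d5:-→d6:-→d7:-→d8:-→d9:-→d10:-→d11:-→d12:-→d13:-→d14:-→d15:-→d16:-→d17:-→d18:-→d19:-→d20:H2  best=H2
  ? 142.32.1.132  path d0:H3→d1:-→d2:-→d3:-→d4:-→d5:-→d6:-→d7:-→d8:-→d9:-→d10:-→d11:-→d12:-→d13:-→d14:-→d15:-→d16:-→d17:-→d18:-→d19:-→d20:H2  best=H2
  ? 16.184.0.233  path d0:H3→d1:-→d2:-→d3:-→d4:-→d5:-→d6:-→d7:-→d8:-→d9:-→d10:-→d11:-→d12:-→d13:H0  best=H0
  add 0.0.0.0/0 -> H0 at depth 0
  ? 205.44.73.225  path d0:H0→d1:-  best=H0
  ? 142.32.1.128  path d0:H0→d1:-→d2:-→d3:-→d4:-→d5:-→d6:-→d7:-→d8:-→d9:-→d10:-→d11:-→d12:-→d13:-→d14:-→d15:-→d16:-→d17:-→d18:-→d19:-→d20:H2  best=H2
  ? 142.32.0.0  path d0:H0→d1:-→d2:-→d3:-→d4:-→d5:-→d6:-→d7:-→d8:-→d9:-→d10:-→d11:-→d12:-→d13:-→d14:-→d15:-→d16:-→d17:-→d18:-→d19:-→d20:H2  best=H2
  add 142.32.15.0/24 -> H1 at depth 24
  add 16.176.0.0/12 -> H0 at depth 12
  - 16.184.0.0/13 clear@13
  add 16.189.128.0/17 -> H3 at depth 17
  add 0.0.0.0/0 -> H1 at depth 0
  ? 142.32.15.29  path d0:H1→d1:-→d2:-→d3:-→d4:-→d5:-→d6:-→d7:-→d8:-→d9:-→d10:-→d11:-→d12:-→d13:-→d14:-→d15:-→d16:-→d17:-→d18:-→d19:-→d20:H2→d21:-→d22:-→d23:-→d24:H1  best=H1
  ? 174.54.142.120  path d0:H1→d1:-→d2:-  best=H1
  ? 41.90.154.88  path d0:H1→d1:-→d2:-  best=H1
  add 142.32.15.216/29 -> H2 at depth 29
  ? 16.176.0.113  path d0:H1→d1:-→d2:-→d3:-→d4:-→d5:-→d6:-→d7:-→d8:-→d9:-→d10:-→d11:-→d12:H0  best=H0
  add 39.156.242.224/28 -> H3 at depth 28

== LOOKUPS ==
["H3","H3","H2","H2","H0","H0","H2","H2","H1","H1","H1","H0"]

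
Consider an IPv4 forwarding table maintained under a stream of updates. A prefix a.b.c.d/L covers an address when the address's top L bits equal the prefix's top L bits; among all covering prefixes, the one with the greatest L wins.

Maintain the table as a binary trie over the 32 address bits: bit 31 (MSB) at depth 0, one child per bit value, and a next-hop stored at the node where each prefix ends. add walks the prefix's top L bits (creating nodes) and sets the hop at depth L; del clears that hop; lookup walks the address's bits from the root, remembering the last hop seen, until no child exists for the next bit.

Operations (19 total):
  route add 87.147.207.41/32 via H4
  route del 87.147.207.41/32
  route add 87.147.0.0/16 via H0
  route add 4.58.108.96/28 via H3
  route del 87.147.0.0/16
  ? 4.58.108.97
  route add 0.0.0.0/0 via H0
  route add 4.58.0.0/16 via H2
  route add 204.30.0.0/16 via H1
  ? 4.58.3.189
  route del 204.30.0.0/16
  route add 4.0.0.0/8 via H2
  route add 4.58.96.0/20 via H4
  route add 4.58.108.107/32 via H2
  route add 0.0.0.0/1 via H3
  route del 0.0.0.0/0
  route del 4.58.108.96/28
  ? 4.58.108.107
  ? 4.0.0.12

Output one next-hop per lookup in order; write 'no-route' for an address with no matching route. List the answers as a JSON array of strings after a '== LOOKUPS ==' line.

Process each operation:
  + 87.147.207.41/32 (H4) depth=32
  del 87.147.207.41/32 (clear depth 32)
  + 87.147.0.0/16 (H0) depth=16
  + 4.58.108.96/28 (H3) depth=28
  del 87.147.0.0/16 (clear depth 16)
  ? 4.58.108.97  path d0:-→d1:-→d2:-→d3:-→d4:-→d5:-→d6:-→d7:-→d8:-→d9:-→d10:-→d11:-→d12:-→d13:-→d14:-→d15:-→d16:-→d17:-→d18:-→d19:-→d20:-→d21:-→d22:-→d23:-→d24:-→d25:-→d26:-→d27:-→d28:H3  best=H3
  + 0.0.0.0/0 (H0) depth=0
  + 4.58.0.0/16 (H2) depth=16
  + 204.30.0.0/16 (H1) depth=16
  ? 4.58.3.189  path d0:H0→d1:-→d2:-→d3:-→d4:-→d5:-→d6:-→d7:-→d8:-→d9:-→d10:-→d11:-→d12:-→d13:-→d14:-→d15:-→d16:H2→d17:-  best=H2
  del 204.30.0.0/16 (clear depth 16)
  + 4.0.0.0/8 (H2) depth=8
  + 4.58.96.0/20 (H4) depth=20
  + 4.58.108.107/32 (H2) depth=32
  + 0.0.0.0/1 (H3) depth=1
  del 0.0.0.0/0 (clear depth 0)
  del 4.58.108.96/28 (clear depth 28)
  ? 4.58.108.107  path d0:-→d1:H3→d2:-→d3:-→d4:-→d5:-→d6:-→d7:-→d8:H2→d9:-→d10:-→d11:-→d12:-→d13:-→d14:-→d15:-→d16:H2→d17:-→d18:-→d19:-→d20:H4→d21:-→d22:-→d23:-→d24:-→d25:-→d26:-→d27:-→d28:-→d29:-→d30:-→d31:-→d32:H2  best=H2
  ? 4.0.0.12  path d0:-→d1:H3→d2:-→d3:-→d4:-→d5:-→d6:-→d7:-→d8:H2→d9:-→d10:-  best=H2

== LOOKUPS ==
["H3","H2","H2","H2"]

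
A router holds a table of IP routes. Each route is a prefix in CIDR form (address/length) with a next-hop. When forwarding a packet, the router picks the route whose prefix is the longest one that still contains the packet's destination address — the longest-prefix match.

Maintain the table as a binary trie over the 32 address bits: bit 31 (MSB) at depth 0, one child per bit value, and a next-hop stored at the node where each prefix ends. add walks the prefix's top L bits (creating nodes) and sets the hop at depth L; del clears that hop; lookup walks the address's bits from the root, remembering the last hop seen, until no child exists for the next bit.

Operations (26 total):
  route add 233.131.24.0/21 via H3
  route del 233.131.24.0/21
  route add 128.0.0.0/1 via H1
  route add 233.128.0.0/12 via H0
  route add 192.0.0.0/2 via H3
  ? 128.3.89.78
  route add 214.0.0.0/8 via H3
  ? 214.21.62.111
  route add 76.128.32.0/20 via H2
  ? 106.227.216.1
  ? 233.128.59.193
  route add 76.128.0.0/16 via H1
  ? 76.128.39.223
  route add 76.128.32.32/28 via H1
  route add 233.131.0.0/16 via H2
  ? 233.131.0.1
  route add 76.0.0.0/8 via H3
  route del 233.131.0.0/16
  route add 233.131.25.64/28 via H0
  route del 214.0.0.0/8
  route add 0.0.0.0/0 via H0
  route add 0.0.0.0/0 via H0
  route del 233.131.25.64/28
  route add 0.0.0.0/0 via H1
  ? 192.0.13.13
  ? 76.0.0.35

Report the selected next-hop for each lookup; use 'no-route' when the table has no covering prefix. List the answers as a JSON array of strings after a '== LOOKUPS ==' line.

Trace:
  + 233.131.24.0/21 (H3) depth=21
  - 233.131.24.0/21 clear@21
  + 128.0.0.0/1 (H1) depth=1
  + 233.128.0.0/12 (H0) depth=12
  + 192.0.0.0/2 (H3) depth=2
  lookup 128.3.89.78: bits 1 walk d0:-→d1:H1 -> H1
  + 214.0.0.0/8 (H3) depth=8
  lookup 214.21.62.111: bits 11010110 walk d0:-→d1:H1→d2:H3→d3:-→d4:-→d5:-→d6:-→d7:-→d8:H3 -> H3
  + 76.128.32.0/20 (H2) depth=20
  lookup 106.227.216.1: bits 01 walk d0:-→d1:-→d2:- -> no-route
  lookup 233.128.59.193: bits 11101001100000 walk d0:-→d1:H1→d2:H3→d3:-→d4:-→d5:-→d6:-→d7:-→d8:-→d9:-→d10:-→d11:-→d12:H0→d13:-→d14:- -> H0
  + 76.128.0.0/16 (H1) depth=16
  lookup 76.128.39.223: bits 01001100100000000010 walk d0:-→d1:-→d2:-→d3:-→d4:-→d5:-→d6:-→d7:-→d8:-→d9:-→d10:-→d11:-→d12:-→d13:-→d14:-→d15:-→d16:H1→d17:-→d18:-→d19:-→d20:H2 -> H2
  + 76.128.32.32/28 (H1) depth=28
  + 233.131.0.0/16 (H2) depth=16
  lookup 233.131.0.1: bits 1110100110000011000 walk d0:-→d1:H1→d2:H3→d3:-→d4:-→d5:-→d6:-→d7:-→d8:-→d9:-→d10:-→d11:-→d12:H0→d13:-→d14:-→d15:-→d16:H2→d17:-→d18:-→d19:- -> H2
  + 76.0.0.0/8 (H3) depth=8
  - 233.131.0.0/16 clear@16
  + 233.131.25.64/28 (H0) depth=28
  - 214.0.0.0/8 clear@8
  + 0.0.0.0/0 (H0) depth=0
  + 0.0.0.0/0 (H0) depth=0
  - 233.131.25.64/28 clear@28
  + 0.0.0.0/0 (H1) depth=0
  lookup 192.0.13.13: bits 110 walk d0:H1→d1:H1→d2:H3→d3:- -> H3
  lookup 76.0.0.35: bits 01001100 walk d0:H1→d1:-→d2:-→d3:-→d4:-→d5:-→d6:-→d7:-→d8:H3 -> H3

== LOOKUPS ==
["H1","H3","no-route","H0","H2","H2","H3","H3"]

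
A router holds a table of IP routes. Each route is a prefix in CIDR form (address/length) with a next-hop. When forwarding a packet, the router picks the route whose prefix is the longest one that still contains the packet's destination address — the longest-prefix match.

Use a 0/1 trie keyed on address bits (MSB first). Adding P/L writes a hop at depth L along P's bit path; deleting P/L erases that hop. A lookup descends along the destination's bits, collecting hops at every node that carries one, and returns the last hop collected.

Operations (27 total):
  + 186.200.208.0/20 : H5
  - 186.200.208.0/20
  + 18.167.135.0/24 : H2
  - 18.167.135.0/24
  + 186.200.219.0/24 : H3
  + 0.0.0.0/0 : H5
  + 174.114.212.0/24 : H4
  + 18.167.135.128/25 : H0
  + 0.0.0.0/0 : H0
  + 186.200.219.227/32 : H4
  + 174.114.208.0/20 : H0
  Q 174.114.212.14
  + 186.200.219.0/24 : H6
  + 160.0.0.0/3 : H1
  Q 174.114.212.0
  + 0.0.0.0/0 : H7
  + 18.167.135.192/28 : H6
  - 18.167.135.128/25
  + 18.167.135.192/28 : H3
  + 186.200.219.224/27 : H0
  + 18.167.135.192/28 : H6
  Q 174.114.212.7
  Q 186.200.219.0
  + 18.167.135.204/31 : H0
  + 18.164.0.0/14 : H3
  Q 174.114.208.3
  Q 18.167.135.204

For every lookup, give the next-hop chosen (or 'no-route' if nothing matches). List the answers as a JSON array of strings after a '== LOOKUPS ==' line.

Process each operation:
  + 186.200.208.0/20 (H5) depth=20
  - 186.200.208.0/20 clear@20
  + 18.167.135.0/24 (H2) depth=24
  - 18.167.135.0/24 clear@24
  + 186.200.219.0/24 (H3) depth=24
  + 0.0.0.0/0 (H5) depth=0
  + 174.114.212.0/24 (H4) depth=24
  + 18.167.135.128/25 (H0) depth=25
  + 0.0.0.0/0 (H0) depth=0
  + 186.200.219.227/32 (H4) depth=32
  + 174.114.208.0/20 (H0) depth=20
  ? 174.114.212.14  path d0:H0→d1:-→d2:-→d3:-→d4:-→d5:-→d6:-→d7:-→d8:-→d9:-→d10:-→d11:-→d12:-→d13:-→d14:-→d15:-→d16:-→d17:-→d18:-→d19:-→d20:H0→d21:-→d22:-→d23:-→d24:H4  best=H4
  + 186.200.219.0/24 (H6) depth=24
  + 160.0.0.0/3 (H1) depth=3
  ? 174.114.212.0  path d0:H0→d1:-→d2:-→d3:H1→d4:-→d5:-→d6:-→d7:-→d8:-→d9:-→d10:-→d11:-→d12:-→d13:-→d14:-→d15:-→d16:-→d17:-→d18:-→d19:-→d20:H0→d21:-→d22:-→d23:-→d24:H4  best=H4
  + 0.0.0.0/0 (H7) depth=0
  + 18.167.135.192/28 (H6) depth=28
  - 18.167.135.128/25 clear@25
  + 18.167.135.192/28 (H3) depth=28
  + 186.200.219.224/27 (H0) depth=27
  + 18.167.135.192/28 (H6) depth=28
  ? 174.114.212.7  path d0:H7→d1:-→d2:-→d3:H1→d4:-→d5:-→d6:-→d7:-→d8:-→d9:-→d10:-→d11:-→d12:-→d13:-→d14:-→d15:-→d16:-→d17:-→d18:-→d19:-→d20:H0→d21:-→d22:-→d23:-→d24:H4  best=H4
  ? 186.200.219.0  path d0:H7→d1:-→d2:-→d3:H1→d4:-→d5:-→d6:-→d7:-→d8:-→d9:-→d10:-→d11:-→d12:-→d13:-→d14:-→d15:-→d16:-→d17:-→d18:-→d19:-→d20:-→d21:-→d22:-→d23:-→d24:H6  best=H6
  + 18.167.135.204/31 (H0) depth=31
  + 18.164.0.0/14 (H3) depth=14
  ? 174.114.208.3  path d0:H7→d1:-→d2:-→d3:H1→d4:-→d5:-→d6:-→d7:-→d8:-→d9:-→d10:-→d11:-→d12:-→d13:-→d14:-→d15:-→d16:-→d17:-→d18:-→d19:-→d20:H0→d21:-  best=H0
  ? 18.167.135.204  path d0:H7→d1:-→d2:-→d3:-→d4:-→d5:-→d6:-→d7:-→d8:-→d9:-→d10:-→d11:-→d12:-→d13:-→d14:H3→d15:-→d16:-→d17:-→d18:-→d19:-→d20:-→d21:-→d22:-→d23:-→d24:-→d25:-→d26:-→d27:-→d28:H6→d29:-→d30:-→d31:H0  best=H0

== LOOKUPS ==
["H4","H4","H4","H6","H0","H0"]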